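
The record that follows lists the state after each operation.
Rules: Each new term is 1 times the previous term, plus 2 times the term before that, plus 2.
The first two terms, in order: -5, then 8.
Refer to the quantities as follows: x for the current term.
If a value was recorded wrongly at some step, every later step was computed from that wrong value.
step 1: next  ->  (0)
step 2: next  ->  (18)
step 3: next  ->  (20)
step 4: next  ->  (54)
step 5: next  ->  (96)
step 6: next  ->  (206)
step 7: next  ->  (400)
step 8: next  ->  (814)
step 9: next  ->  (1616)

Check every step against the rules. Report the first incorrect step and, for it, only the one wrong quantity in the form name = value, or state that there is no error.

Recomputing the run from the initial state:
step 1: x = 0
step 2: x = 18
step 3: x = 20
step 4: x = 58
step 5: x = 100
step 6: x = 218
step 7: x = 420
step 8: x = 858
step 9: x = 1700
The first disagreement with the record is at step 4, where the value should be x = 58.

step 4, x = 58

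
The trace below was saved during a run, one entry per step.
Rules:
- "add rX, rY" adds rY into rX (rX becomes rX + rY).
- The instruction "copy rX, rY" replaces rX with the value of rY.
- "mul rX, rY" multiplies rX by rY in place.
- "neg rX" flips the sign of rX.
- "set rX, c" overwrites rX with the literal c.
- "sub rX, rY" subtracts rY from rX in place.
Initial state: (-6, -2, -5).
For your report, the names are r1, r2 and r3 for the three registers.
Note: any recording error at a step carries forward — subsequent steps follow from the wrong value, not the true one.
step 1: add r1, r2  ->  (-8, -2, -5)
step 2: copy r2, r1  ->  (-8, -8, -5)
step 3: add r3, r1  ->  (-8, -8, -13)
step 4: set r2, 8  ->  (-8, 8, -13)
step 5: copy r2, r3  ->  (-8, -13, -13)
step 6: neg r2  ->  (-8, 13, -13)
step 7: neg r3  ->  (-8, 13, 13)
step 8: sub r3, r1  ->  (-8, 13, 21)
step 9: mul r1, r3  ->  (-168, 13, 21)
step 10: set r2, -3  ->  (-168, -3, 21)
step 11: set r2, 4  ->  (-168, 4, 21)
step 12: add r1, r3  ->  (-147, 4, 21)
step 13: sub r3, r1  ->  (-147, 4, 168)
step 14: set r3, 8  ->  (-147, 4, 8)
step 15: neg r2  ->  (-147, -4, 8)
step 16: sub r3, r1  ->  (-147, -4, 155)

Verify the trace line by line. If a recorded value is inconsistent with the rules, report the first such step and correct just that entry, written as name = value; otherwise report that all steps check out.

Recomputing the run from the initial state:
step 1: r1 = -8, r2 = -2, r3 = -5
step 2: r1 = -8, r2 = -8, r3 = -5
step 3: r1 = -8, r2 = -8, r3 = -13
step 4: r1 = -8, r2 = 8, r3 = -13
step 5: r1 = -8, r2 = -13, r3 = -13
step 6: r1 = -8, r2 = 13, r3 = -13
step 7: r1 = -8, r2 = 13, r3 = 13
step 8: r1 = -8, r2 = 13, r3 = 21
step 9: r1 = -168, r2 = 13, r3 = 21
step 10: r1 = -168, r2 = -3, r3 = 21
step 11: r1 = -168, r2 = 4, r3 = 21
step 12: r1 = -147, r2 = 4, r3 = 21
step 13: r1 = -147, r2 = 4, r3 = 168
step 14: r1 = -147, r2 = 4, r3 = 8
step 15: r1 = -147, r2 = -4, r3 = 8
step 16: r1 = -147, r2 = -4, r3 = 155
This matches the trace at every step.

no error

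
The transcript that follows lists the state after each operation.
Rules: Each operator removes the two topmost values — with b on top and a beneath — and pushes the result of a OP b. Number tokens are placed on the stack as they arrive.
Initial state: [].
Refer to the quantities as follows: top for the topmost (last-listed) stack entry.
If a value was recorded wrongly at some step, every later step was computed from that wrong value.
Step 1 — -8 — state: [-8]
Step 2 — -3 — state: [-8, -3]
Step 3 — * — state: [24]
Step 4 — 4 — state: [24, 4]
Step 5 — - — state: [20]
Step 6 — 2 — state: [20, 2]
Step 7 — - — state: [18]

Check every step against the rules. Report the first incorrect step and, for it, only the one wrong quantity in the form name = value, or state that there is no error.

Recomputing the run from the initial state:
step 1: [-8]
step 2: [-8, -3]
step 3: [24]
step 4: [24, 4]
step 5: [20]
step 6: [20, 2]
step 7: [18]
This matches the transcript at every step.

no error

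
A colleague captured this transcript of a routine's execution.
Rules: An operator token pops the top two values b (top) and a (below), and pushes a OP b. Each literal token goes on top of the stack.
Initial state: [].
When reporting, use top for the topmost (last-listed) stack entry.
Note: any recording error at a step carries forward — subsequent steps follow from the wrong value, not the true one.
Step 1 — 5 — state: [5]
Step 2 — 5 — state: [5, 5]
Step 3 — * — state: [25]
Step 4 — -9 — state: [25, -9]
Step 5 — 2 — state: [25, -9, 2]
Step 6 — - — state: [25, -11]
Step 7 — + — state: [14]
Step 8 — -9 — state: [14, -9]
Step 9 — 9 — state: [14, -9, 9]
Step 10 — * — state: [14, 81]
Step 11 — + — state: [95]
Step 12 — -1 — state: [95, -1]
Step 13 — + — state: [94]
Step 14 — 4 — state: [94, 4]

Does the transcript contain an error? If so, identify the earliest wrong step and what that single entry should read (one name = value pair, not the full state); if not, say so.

step 10, top = -81

Recomputing the run from the initial state:
step 1: [5]
step 2: [5, 5]
step 3: [25]
step 4: [25, -9]
step 5: [25, -9, 2]
step 6: [25, -11]
step 7: [14]
step 8: [14, -9]
step 9: [14, -9, 9]
step 10: [14, -81]
step 11: [-67]
step 12: [-67, -1]
step 13: [-68]
step 14: [-68, 4]
The first disagreement with the transcript is at step 10, where the value should be top = -81.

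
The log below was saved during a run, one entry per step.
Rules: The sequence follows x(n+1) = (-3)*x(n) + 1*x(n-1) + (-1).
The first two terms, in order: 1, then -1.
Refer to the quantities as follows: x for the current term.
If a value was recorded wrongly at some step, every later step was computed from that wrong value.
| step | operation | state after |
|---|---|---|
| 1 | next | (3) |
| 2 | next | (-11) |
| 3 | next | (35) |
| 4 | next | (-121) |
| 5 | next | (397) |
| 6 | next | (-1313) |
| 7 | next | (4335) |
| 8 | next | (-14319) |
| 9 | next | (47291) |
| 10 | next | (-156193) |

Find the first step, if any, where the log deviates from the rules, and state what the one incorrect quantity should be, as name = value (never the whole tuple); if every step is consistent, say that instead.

step 4, x = -117

Step 1: x = -3*(-1) + (1)*(1) + (-1) = 3 — exactly as logged.
Step 2: x = -3*(3) + (1)*(-1) + (-1) = -11 — confirmed correct.
Step 3: x = -3*(-11) + (1)*(3) + (-1) = 35 — agrees with the log.
Step 4: x = -3*(35) + (1)*(-11) + (-1) = -117 — a discrepancy with the log.
First incorrect step: 4; the correct value is x = -117.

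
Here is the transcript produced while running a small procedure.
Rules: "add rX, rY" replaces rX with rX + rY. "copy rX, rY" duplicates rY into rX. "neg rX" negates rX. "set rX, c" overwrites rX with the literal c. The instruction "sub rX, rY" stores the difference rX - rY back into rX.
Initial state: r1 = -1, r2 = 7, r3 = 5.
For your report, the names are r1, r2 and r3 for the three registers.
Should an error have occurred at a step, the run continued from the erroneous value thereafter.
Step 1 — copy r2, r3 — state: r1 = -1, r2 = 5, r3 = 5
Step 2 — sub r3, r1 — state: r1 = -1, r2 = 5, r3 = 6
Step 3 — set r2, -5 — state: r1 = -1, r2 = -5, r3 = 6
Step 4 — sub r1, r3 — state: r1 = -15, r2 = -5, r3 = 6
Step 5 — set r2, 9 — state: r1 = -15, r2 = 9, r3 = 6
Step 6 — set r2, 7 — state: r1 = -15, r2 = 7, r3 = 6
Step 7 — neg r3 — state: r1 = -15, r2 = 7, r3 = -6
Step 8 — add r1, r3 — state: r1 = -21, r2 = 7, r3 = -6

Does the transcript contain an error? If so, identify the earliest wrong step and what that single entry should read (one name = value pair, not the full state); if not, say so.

Step 1: r2 = 5 — agrees with the transcript.
Step 2: r3 = 5 - -1 = 6 — matches.
Step 3: r2 = -5 — verified.
Step 4: r1 = -1 - 6 = -7 — this is not what the transcript shows.
The earliest wrong entry is at step 4: it should read r1 = -7.

step 4, r1 = -7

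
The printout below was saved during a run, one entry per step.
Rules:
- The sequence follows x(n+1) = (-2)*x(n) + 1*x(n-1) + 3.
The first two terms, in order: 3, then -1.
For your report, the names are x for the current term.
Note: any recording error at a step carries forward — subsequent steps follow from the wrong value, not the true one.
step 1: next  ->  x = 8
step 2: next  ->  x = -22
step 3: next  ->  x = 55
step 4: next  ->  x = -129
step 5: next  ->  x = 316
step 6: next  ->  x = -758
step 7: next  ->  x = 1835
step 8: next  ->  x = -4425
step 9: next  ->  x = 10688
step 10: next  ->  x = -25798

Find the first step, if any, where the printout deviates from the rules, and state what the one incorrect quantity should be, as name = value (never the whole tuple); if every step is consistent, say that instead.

Recomputing the run from the initial state:
step 1: x = 8
step 2: x = -14
step 3: x = 39
step 4: x = -89
step 5: x = 220
step 6: x = -526
step 7: x = 1275
step 8: x = -3073
step 9: x = 7424
step 10: x = -17918
The first disagreement with the printout is at step 2, where the value should be x = -14.

step 2, x = -14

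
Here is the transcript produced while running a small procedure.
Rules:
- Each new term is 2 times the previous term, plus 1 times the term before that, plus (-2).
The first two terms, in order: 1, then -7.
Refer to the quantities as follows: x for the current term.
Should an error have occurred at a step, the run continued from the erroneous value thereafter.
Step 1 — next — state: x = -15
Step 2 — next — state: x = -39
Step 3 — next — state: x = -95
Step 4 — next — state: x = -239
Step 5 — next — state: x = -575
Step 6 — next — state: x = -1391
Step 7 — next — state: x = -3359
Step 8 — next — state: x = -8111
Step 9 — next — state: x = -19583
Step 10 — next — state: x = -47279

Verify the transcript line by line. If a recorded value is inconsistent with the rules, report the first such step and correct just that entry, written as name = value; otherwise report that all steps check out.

step 4, x = -231

Step 1: x = 2*(-7) + (1)*(1) + (-2) = -15 — verified.
Step 2: x = 2*(-15) + (1)*(-7) + (-2) = -39 — exactly as logged.
Step 3: x = 2*(-39) + (1)*(-15) + (-2) = -95 — confirmed correct.
Step 4: x = 2*(-95) + (1)*(-39) + (-2) = -231 — the entry is off here.
Conclusion: step 4 carries the first error; the entry should be x = -231.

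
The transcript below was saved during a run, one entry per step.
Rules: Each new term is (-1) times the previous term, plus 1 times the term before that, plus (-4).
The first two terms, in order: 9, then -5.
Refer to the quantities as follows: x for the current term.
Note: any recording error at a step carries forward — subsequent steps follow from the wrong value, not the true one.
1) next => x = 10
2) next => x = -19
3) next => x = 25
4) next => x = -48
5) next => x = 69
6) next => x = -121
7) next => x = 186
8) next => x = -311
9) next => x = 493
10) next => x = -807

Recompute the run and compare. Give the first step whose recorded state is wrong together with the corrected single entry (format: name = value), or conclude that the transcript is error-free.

1. x = -1*(-5) + (1)*(9) + (-4) = 10 (consistent with the transcript)
2. x = -1*(10) + (1)*(-5) + (-4) = -19 (same as recorded)
3. x = -1*(-19) + (1)*(10) + (-4) = 25 (confirmed correct)
4. x = -1*(25) + (1)*(-19) + (-4) = -48 (verified)
5. x = -1*(-48) + (1)*(25) + (-4) = 69 (same as recorded)
6. x = -1*(69) + (1)*(-48) + (-4) = -121 (checks out)
7. x = -1*(-121) + (1)*(69) + (-4) = 186 (checks out)
8. x = -1*(186) + (1)*(-121) + (-4) = -311 (consistent with the transcript)
9. x = -1*(-311) + (1)*(186) + (-4) = 493 (matches)
10. x = -1*(493) + (1)*(-311) + (-4) = -808 (the recorded entry deviates here)
First incorrect step: 10; the correct value is x = -808.

step 10, x = -808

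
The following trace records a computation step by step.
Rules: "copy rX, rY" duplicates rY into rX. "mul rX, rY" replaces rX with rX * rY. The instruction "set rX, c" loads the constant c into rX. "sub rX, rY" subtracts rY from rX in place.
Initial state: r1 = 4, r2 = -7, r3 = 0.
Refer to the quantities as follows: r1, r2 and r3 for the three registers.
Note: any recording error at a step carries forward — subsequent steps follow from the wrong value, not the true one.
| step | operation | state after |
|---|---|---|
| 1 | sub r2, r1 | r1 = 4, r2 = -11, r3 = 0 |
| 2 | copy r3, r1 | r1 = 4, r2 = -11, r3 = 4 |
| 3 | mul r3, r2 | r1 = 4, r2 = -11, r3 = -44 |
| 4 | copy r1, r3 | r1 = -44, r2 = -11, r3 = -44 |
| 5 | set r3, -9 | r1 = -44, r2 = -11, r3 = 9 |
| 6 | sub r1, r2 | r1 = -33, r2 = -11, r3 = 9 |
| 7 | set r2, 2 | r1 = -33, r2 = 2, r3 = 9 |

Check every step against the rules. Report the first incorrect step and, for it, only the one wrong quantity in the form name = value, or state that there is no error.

step 5, r3 = -9

1. r2 = -7 - 4 = -11 (in agreement)
2. r3 = 4 (exactly as logged)
3. r3 = 4 * -11 = -44 (confirmed correct)
4. r1 = -44 (matches)
5. r3 = -9 (the entry is off here)
The audit stops at step 5: the recorded entry is wrong and should be r3 = -9.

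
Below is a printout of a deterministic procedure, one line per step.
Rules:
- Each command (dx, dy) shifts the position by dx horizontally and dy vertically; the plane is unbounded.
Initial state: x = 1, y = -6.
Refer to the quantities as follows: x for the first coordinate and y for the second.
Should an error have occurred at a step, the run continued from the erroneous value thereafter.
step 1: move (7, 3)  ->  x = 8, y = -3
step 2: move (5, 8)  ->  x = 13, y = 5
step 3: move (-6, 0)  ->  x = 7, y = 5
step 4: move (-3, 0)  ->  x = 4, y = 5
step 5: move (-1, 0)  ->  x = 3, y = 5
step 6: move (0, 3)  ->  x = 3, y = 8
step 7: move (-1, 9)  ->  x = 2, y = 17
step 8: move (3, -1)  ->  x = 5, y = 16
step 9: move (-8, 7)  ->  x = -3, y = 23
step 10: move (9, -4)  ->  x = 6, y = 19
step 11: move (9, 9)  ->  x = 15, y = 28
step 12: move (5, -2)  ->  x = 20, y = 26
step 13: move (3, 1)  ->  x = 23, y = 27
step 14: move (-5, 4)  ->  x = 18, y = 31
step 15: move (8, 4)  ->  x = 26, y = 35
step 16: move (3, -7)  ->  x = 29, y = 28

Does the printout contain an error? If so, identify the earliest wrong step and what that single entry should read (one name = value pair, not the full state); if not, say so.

Step 1: x = 1 + (7) = 8, y = -6 + (3) = -3 — same as recorded.
Step 2: x = 8 + (5) = 13, y = -3 + (8) = 5 — consistent with the printout.
Step 3: x = 13 + (-6) = 7, y = 5 + (0) = 5 — verified.
Step 4: x = 7 + (-3) = 4, y = 5 + (0) = 5 — exactly as logged.
Step 5: x = 4 + (-1) = 3, y = 5 + (0) = 5 — exactly as logged.
Step 6: x = 3 + (0) = 3, y = 5 + (3) = 8 — consistent with the printout.
Step 7: x = 3 + (-1) = 2, y = 8 + (9) = 17 — in agreement.
Step 8: x = 2 + (3) = 5, y = 17 + (-1) = 16 — confirmed correct.
Step 9: x = 5 + (-8) = -3, y = 16 + (7) = 23 — same as recorded.
Step 10: x = -3 + (9) = 6, y = 23 + (-4) = 19 — agrees with the printout.
Step 11: x = 6 + (9) = 15, y = 19 + (9) = 28 — no discrepancy.
Step 12: x = 15 + (5) = 20, y = 28 + (-2) = 26 — exactly as logged.
Step 13: x = 20 + (3) = 23, y = 26 + (1) = 27 — confirmed correct.
Step 14: x = 23 + (-5) = 18, y = 27 + (4) = 31 — matches.
Step 15: x = 18 + (8) = 26, y = 31 + (4) = 35 — verified.
Step 16: x = 26 + (3) = 29, y = 35 + (-7) = 28 — agrees with the printout.
Each recorded entry agrees with the recomputation.

no error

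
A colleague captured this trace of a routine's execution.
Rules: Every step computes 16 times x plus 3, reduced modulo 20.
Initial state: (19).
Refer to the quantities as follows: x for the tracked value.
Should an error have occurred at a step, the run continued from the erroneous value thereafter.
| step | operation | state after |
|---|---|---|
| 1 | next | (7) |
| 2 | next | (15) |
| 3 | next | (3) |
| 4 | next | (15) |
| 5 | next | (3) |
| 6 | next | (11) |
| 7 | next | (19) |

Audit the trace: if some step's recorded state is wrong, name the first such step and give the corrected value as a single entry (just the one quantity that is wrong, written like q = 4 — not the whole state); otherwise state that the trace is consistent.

Recomputing the run from the initial state:
step 1: x = 7
step 2: x = 15
step 3: x = 3
step 4: x = 11
step 5: x = 19
step 6: x = 7
step 7: x = 15
The first disagreement with the trace is at step 4, where the value should be x = 11.

step 4, x = 11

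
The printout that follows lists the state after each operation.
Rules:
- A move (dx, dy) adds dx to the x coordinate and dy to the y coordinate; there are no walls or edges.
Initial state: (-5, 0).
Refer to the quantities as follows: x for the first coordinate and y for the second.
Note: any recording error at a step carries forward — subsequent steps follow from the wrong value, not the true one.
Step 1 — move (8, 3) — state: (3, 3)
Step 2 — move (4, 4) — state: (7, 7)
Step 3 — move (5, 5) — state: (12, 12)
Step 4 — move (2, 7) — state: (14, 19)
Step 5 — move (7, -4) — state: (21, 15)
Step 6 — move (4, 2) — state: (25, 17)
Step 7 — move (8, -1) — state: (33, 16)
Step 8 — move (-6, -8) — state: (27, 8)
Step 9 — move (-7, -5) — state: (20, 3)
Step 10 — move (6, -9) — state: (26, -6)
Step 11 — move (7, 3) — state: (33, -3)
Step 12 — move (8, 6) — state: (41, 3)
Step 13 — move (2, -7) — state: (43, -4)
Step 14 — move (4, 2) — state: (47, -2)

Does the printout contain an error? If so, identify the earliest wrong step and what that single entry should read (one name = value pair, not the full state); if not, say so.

1. x = -5 + (8) = 3, y = 0 + (3) = 3 (checks out)
2. x = 3 + (4) = 7, y = 3 + (4) = 7 (no discrepancy)
3. x = 7 + (5) = 12, y = 7 + (5) = 12 (exactly as logged)
4. x = 12 + (2) = 14, y = 12 + (7) = 19 (same as recorded)
5. x = 14 + (7) = 21, y = 19 + (-4) = 15 (checks out)
6. x = 21 + (4) = 25, y = 15 + (2) = 17 (checks out)
7. x = 25 + (8) = 33, y = 17 + (-1) = 16 (confirmed correct)
8. x = 33 + (-6) = 27, y = 16 + (-8) = 8 (exactly as logged)
9. x = 27 + (-7) = 20, y = 8 + (-5) = 3 (in agreement)
10. x = 20 + (6) = 26, y = 3 + (-9) = -6 (in agreement)
11. x = 26 + (7) = 33, y = -6 + (3) = -3 (no discrepancy)
12. x = 33 + (8) = 41, y = -3 + (6) = 3 (no discrepancy)
13. x = 41 + (2) = 43, y = 3 + (-7) = -4 (agrees with the printout)
14. x = 43 + (4) = 47, y = -4 + (2) = -2 (confirmed correct)
Nothing is out of place; the run is error-free.

no error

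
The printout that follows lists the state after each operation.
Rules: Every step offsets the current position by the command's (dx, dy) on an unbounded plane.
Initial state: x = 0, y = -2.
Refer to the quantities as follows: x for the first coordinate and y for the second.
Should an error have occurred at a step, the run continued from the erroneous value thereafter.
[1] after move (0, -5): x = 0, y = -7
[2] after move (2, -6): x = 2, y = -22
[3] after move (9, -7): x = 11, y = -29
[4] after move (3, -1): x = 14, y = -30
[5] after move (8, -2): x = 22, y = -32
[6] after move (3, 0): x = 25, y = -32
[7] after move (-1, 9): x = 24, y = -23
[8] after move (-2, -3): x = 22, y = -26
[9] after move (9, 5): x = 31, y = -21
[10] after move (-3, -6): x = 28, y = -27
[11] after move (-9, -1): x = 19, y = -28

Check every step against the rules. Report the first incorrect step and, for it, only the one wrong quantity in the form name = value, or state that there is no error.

Recomputing the run from the initial state:
step 1: x = 0, y = -7
step 2: x = 2, y = -13
step 3: x = 11, y = -20
step 4: x = 14, y = -21
step 5: x = 22, y = -23
step 6: x = 25, y = -23
step 7: x = 24, y = -14
step 8: x = 22, y = -17
step 9: x = 31, y = -12
step 10: x = 28, y = -18
step 11: x = 19, y = -19
The first disagreement with the printout is at step 2, where the value should be y = -13.

step 2, y = -13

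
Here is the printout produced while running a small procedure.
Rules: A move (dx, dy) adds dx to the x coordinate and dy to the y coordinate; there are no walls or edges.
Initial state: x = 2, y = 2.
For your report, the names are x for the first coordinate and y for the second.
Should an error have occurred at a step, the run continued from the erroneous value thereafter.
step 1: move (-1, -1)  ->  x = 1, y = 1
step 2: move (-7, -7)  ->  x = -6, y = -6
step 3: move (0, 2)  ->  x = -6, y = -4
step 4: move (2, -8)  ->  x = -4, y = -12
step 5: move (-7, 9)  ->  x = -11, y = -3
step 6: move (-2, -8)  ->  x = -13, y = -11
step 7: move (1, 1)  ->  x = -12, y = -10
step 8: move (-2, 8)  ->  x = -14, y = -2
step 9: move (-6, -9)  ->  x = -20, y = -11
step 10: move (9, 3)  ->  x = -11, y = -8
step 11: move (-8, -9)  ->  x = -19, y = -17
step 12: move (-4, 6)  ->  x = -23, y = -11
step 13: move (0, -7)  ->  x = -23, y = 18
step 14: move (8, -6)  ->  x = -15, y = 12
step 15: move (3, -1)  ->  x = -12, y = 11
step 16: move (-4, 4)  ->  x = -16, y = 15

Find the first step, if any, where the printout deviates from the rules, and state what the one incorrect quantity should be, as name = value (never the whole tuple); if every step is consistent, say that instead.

Step 1: x = 2 + (-1) = 1, y = 2 + (-1) = 1 — agrees with the printout.
Step 2: x = 1 + (-7) = -6, y = 1 + (-7) = -6 — checks out.
Step 3: x = -6 + (0) = -6, y = -6 + (2) = -4 — checks out.
Step 4: x = -6 + (2) = -4, y = -4 + (-8) = -12 — matches.
Step 5: x = -4 + (-7) = -11, y = -12 + (9) = -3 — confirmed correct.
Step 6: x = -11 + (-2) = -13, y = -3 + (-8) = -11 — same as recorded.
Step 7: x = -13 + (1) = -12, y = -11 + (1) = -10 — no discrepancy.
Step 8: x = -12 + (-2) = -14, y = -10 + (8) = -2 — matches.
Step 9: x = -14 + (-6) = -20, y = -2 + (-9) = -11 — verified.
Step 10: x = -20 + (9) = -11, y = -11 + (3) = -8 — verified.
Step 11: x = -11 + (-8) = -19, y = -8 + (-9) = -17 — same as recorded.
Step 12: x = -19 + (-4) = -23, y = -17 + (6) = -11 — same as recorded.
Step 13: x = -23 + (0) = -23, y = -11 + (-7) = -18 — first mismatch against the printout.
First incorrect step: 13; the correct value is y = -18.

step 13, y = -18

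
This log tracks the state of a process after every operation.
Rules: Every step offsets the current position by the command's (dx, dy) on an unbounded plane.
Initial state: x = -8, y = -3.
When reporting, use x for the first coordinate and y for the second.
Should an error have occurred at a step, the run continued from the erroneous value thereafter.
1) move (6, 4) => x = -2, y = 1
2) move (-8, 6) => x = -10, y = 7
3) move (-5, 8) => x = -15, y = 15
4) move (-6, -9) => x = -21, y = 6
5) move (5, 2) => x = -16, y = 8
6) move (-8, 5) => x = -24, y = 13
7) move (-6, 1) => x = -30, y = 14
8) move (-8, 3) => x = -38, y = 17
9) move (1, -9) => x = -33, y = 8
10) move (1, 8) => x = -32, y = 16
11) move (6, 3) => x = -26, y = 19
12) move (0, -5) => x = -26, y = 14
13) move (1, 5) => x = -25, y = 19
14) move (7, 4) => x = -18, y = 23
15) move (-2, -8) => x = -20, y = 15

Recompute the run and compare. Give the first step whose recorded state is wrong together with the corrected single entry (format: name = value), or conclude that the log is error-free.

step 9, x = -37

Recomputing the run from the initial state:
step 1: x = -2, y = 1
step 2: x = -10, y = 7
step 3: x = -15, y = 15
step 4: x = -21, y = 6
step 5: x = -16, y = 8
step 6: x = -24, y = 13
step 7: x = -30, y = 14
step 8: x = -38, y = 17
step 9: x = -37, y = 8
step 10: x = -36, y = 16
step 11: x = -30, y = 19
step 12: x = -30, y = 14
step 13: x = -29, y = 19
step 14: x = -22, y = 23
step 15: x = -24, y = 15
The first disagreement with the log is at step 9, where the value should be x = -37.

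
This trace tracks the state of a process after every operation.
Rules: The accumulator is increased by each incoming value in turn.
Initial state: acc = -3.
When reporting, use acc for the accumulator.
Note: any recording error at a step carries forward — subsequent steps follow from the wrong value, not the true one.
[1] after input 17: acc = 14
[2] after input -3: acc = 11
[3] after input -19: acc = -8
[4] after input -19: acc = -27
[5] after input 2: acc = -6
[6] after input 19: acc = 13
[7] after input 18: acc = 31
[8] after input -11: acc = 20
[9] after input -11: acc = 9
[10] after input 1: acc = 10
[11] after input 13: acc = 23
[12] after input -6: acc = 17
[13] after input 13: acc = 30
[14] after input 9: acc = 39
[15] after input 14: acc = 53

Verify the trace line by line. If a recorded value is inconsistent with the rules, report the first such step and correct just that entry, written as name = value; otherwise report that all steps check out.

step 5, acc = -25

Recomputing the run from the initial state:
step 1: acc = 14
step 2: acc = 11
step 3: acc = -8
step 4: acc = -27
step 5: acc = -25
step 6: acc = -6
step 7: acc = 12
step 8: acc = 1
step 9: acc = -10
step 10: acc = -9
step 11: acc = 4
step 12: acc = -2
step 13: acc = 11
step 14: acc = 20
step 15: acc = 34
The first disagreement with the trace is at step 5, where the value should be acc = -25.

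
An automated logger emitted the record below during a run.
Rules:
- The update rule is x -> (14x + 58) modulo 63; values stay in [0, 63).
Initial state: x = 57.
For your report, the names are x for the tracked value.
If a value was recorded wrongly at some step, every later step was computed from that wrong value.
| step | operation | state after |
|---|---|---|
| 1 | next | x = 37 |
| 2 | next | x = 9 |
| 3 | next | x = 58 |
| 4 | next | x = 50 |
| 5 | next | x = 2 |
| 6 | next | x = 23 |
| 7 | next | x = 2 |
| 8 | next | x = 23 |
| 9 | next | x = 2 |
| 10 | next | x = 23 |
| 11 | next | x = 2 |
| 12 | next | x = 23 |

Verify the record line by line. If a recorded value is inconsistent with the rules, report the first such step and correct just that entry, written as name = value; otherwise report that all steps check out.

step 1: x = (14*57 + 58) mod 63 = 37 -> in agreement
step 2: x = (14*37 + 58) mod 63 = 9 -> matches
step 3: x = (14*9 + 58) mod 63 = 58 -> in agreement
step 4: x = (14*58 + 58) mod 63 = 51 -> a discrepancy with the record
Conclusion: step 4 carries the first error; the entry should be x = 51.

step 4, x = 51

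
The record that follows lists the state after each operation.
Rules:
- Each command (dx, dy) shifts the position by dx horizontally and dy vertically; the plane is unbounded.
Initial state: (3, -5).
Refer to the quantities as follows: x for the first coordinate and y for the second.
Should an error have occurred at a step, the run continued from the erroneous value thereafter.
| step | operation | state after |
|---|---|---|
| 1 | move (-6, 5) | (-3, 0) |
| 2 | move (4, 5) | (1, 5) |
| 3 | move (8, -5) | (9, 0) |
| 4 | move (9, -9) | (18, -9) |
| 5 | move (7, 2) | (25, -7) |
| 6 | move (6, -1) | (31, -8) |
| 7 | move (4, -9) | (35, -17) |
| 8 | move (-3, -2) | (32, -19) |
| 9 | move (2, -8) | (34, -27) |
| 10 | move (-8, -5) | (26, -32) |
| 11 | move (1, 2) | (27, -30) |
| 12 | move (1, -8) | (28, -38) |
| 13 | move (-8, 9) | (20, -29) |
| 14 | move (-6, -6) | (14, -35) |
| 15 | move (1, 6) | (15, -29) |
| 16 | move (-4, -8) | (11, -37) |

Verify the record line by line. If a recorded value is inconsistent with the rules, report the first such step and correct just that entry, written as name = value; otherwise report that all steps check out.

Step 1: x = 3 + (-6) = -3, y = -5 + (5) = 0 — in agreement.
Step 2: x = -3 + (4) = 1, y = 0 + (5) = 5 — confirmed correct.
Step 3: x = 1 + (8) = 9, y = 5 + (-5) = 0 — no discrepancy.
Step 4: x = 9 + (9) = 18, y = 0 + (-9) = -9 — exactly as logged.
Step 5: x = 18 + (7) = 25, y = -9 + (2) = -7 — matches.
Step 6: x = 25 + (6) = 31, y = -7 + (-1) = -8 — verified.
Step 7: x = 31 + (4) = 35, y = -8 + (-9) = -17 — exactly as logged.
Step 8: x = 35 + (-3) = 32, y = -17 + (-2) = -19 — matches.
Step 9: x = 32 + (2) = 34, y = -19 + (-8) = -27 — matches.
Step 10: x = 34 + (-8) = 26, y = -27 + (-5) = -32 — confirmed correct.
Step 11: x = 26 + (1) = 27, y = -32 + (2) = -30 — no discrepancy.
Step 12: x = 27 + (1) = 28, y = -30 + (-8) = -38 — exactly as logged.
Step 13: x = 28 + (-8) = 20, y = -38 + (9) = -29 — exactly as logged.
Step 14: x = 20 + (-6) = 14, y = -29 + (-6) = -35 — confirmed correct.
Step 15: x = 14 + (1) = 15, y = -35 + (6) = -29 — consistent with the record.
Step 16: x = 15 + (-4) = 11, y = -29 + (-8) = -37 — agrees with the record.
Every step is consistent.

no error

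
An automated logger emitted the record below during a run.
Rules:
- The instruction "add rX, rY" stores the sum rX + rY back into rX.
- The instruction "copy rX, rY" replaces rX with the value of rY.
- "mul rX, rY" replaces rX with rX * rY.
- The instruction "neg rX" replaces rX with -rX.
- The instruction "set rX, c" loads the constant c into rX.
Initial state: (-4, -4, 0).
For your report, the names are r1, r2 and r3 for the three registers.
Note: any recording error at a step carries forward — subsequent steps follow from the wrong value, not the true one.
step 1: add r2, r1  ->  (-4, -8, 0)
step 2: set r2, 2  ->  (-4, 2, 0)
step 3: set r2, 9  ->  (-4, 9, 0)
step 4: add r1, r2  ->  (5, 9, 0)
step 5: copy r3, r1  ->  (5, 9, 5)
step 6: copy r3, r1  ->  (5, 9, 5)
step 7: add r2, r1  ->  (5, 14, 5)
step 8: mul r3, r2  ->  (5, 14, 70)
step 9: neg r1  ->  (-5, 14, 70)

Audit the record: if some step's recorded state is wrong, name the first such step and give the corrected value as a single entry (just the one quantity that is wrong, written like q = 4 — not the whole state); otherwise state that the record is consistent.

no error

Step 1: r2 = -4 + -4 = -8 — matches.
Step 2: r2 = 2 — consistent with the record.
Step 3: r2 = 9 — checks out.
Step 4: r1 = -4 + 9 = 5 — verified.
Step 5: r3 = 5 — agrees with the record.
Step 6: r3 = 5 — same as recorded.
Step 7: r2 = 9 + 5 = 14 — consistent with the record.
Step 8: r3 = 5 * 14 = 70 — checks out.
Step 9: r1 = -(5) = -5 — in agreement.
All steps check out; nothing to correct.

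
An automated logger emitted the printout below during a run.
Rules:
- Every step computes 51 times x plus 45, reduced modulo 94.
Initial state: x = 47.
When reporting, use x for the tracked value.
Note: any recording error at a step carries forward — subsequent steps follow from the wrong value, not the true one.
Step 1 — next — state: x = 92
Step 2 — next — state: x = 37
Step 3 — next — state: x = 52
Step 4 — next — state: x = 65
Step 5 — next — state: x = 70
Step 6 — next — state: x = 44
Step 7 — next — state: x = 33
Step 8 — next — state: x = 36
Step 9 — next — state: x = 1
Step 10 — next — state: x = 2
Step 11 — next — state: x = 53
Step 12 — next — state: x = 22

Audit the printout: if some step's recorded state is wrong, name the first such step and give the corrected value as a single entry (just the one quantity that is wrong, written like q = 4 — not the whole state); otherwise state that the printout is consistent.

Step 1: x = (51*47 + 45) mod 94 = 92 — consistent with the printout.
Step 2: x = (51*92 + 45) mod 94 = 37 — in agreement.
Step 3: x = (51*37 + 45) mod 94 = 52 — exactly as logged.
Step 4: x = (51*52 + 45) mod 94 = 65 — in agreement.
Step 5: x = (51*65 + 45) mod 94 = 70 — verified.
Step 6: x = (51*70 + 45) mod 94 = 43 — first mismatch against the printout.
First deviation found at step 6; the corrected entry is x = 43.

step 6, x = 43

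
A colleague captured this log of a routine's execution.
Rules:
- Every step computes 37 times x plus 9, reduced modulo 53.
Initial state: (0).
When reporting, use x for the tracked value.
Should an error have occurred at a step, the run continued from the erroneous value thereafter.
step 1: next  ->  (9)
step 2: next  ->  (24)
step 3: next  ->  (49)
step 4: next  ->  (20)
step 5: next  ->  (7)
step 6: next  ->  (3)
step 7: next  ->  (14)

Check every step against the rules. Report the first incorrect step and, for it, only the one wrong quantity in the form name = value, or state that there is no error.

Recomputing the run from the initial state:
step 1: x = 9
step 2: x = 24
step 3: x = 49
step 4: x = 20
step 5: x = 7
step 6: x = 3
step 7: x = 14
This matches the log at every step.

no error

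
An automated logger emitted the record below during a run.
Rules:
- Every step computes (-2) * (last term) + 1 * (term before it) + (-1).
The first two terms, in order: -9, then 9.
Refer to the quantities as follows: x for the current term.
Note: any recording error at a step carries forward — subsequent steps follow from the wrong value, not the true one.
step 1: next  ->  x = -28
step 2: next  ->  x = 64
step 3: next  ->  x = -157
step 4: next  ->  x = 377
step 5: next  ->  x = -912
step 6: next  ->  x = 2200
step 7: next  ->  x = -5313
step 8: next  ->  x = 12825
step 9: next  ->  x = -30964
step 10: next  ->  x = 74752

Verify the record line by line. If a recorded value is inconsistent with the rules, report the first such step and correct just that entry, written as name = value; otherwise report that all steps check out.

1. x = -2*(9) + (1)*(-9) + (-1) = -28 (in agreement)
2. x = -2*(-28) + (1)*(9) + (-1) = 64 (in agreement)
3. x = -2*(64) + (1)*(-28) + (-1) = -157 (exactly as logged)
4. x = -2*(-157) + (1)*(64) + (-1) = 377 (same as recorded)
5. x = -2*(377) + (1)*(-157) + (-1) = -912 (checks out)
6. x = -2*(-912) + (1)*(377) + (-1) = 2200 (consistent with the record)
7. x = -2*(2200) + (1)*(-912) + (-1) = -5313 (matches)
8. x = -2*(-5313) + (1)*(2200) + (-1) = 12825 (confirmed correct)
9. x = -2*(12825) + (1)*(-5313) + (-1) = -30964 (same as recorded)
10. x = -2*(-30964) + (1)*(12825) + (-1) = 74752 (agrees with the record)
The whole run recomputes cleanly — no discrepancies.

no error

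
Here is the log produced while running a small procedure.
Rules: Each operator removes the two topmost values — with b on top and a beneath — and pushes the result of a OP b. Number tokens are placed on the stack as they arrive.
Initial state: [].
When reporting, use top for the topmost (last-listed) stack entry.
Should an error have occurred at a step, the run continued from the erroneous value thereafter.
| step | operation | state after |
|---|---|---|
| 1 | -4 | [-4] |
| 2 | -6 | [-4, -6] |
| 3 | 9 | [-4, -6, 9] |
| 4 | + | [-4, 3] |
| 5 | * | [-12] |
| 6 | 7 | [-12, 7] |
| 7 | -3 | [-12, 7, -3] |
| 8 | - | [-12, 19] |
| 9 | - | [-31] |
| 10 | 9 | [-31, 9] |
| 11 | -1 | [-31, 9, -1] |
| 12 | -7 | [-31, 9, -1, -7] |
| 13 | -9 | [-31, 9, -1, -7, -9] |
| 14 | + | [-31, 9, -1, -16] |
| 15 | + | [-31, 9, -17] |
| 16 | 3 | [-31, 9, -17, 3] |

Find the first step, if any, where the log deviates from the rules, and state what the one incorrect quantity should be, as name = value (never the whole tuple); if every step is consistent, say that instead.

step 8, top = 10

Recomputing the run from the initial state:
step 1: [-4]
step 2: [-4, -6]
step 3: [-4, -6, 9]
step 4: [-4, 3]
step 5: [-12]
step 6: [-12, 7]
step 7: [-12, 7, -3]
step 8: [-12, 10]
step 9: [-22]
step 10: [-22, 9]
step 11: [-22, 9, -1]
step 12: [-22, 9, -1, -7]
step 13: [-22, 9, -1, -7, -9]
step 14: [-22, 9, -1, -16]
step 15: [-22, 9, -17]
step 16: [-22, 9, -17, 3]
The first disagreement with the log is at step 8, where the value should be top = 10.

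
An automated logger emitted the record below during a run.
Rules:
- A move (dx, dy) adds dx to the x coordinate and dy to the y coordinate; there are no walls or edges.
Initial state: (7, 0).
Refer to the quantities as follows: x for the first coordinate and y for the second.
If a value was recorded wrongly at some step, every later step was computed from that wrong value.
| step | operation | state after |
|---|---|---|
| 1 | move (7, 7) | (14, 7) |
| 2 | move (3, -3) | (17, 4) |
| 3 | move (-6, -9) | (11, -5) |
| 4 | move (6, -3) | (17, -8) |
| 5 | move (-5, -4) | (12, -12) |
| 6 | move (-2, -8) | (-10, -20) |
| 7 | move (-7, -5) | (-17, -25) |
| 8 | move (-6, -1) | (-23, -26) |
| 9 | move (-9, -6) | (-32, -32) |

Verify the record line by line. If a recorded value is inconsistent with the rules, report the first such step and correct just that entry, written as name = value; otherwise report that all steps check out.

step 6, x = 10

1. x = 7 + (7) = 14, y = 0 + (7) = 7 (same as recorded)
2. x = 14 + (3) = 17, y = 7 + (-3) = 4 (same as recorded)
3. x = 17 + (-6) = 11, y = 4 + (-9) = -5 (verified)
4. x = 11 + (6) = 17, y = -5 + (-3) = -8 (matches)
5. x = 17 + (-5) = 12, y = -8 + (-4) = -12 (consistent with the record)
6. x = 12 + (-2) = 10, y = -12 + (-8) = -20 (this is not what the record shows)
First deviation found at step 6; the corrected entry is x = 10.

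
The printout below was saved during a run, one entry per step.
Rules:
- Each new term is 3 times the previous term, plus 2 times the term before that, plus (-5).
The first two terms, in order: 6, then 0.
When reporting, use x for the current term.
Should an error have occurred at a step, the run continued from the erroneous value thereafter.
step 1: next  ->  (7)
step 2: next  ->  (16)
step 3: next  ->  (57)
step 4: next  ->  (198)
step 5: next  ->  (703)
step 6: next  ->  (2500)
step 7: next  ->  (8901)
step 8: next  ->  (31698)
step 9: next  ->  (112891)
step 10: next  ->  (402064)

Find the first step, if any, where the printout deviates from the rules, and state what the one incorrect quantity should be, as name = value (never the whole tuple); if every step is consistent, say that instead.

no error

Recomputing the run from the initial state:
step 1: x = 7
step 2: x = 16
step 3: x = 57
step 4: x = 198
step 5: x = 703
step 6: x = 2500
step 7: x = 8901
step 8: x = 31698
step 9: x = 112891
step 10: x = 402064
This matches the printout at every step.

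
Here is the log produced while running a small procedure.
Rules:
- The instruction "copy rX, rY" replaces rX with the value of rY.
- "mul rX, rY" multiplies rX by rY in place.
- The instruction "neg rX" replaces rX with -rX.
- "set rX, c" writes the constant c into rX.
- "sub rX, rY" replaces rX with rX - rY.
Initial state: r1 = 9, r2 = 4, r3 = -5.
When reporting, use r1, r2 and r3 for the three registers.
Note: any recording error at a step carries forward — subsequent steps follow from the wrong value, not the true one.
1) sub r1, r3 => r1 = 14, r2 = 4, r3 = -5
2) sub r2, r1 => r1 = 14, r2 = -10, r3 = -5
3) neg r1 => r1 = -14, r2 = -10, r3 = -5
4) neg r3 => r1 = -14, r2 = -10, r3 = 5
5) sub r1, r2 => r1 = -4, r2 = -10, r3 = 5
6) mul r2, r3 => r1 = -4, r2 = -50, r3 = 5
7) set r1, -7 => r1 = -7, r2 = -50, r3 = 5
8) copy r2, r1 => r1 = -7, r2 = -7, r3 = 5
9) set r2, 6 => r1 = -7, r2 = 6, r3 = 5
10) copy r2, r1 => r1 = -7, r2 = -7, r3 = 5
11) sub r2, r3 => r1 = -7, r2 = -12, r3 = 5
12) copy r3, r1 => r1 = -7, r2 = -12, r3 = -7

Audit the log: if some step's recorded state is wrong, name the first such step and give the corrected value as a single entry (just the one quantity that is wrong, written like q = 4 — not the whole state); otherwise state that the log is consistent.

no error

1. r1 = 9 - -5 = 14 (in agreement)
2. r2 = 4 - 14 = -10 (consistent with the log)
3. r1 = -(14) = -14 (same as recorded)
4. r3 = -(-5) = 5 (agrees with the log)
5. r1 = -14 - -10 = -4 (checks out)
6. r2 = -10 * 5 = -50 (same as recorded)
7. r1 = -7 (checks out)
8. r2 = -7 (verified)
9. r2 = 6 (checks out)
10. r2 = -7 (no discrepancy)
11. r2 = -7 - 5 = -12 (confirmed correct)
12. r3 = -7 (agrees with the log)
Each recorded entry agrees with the recomputation.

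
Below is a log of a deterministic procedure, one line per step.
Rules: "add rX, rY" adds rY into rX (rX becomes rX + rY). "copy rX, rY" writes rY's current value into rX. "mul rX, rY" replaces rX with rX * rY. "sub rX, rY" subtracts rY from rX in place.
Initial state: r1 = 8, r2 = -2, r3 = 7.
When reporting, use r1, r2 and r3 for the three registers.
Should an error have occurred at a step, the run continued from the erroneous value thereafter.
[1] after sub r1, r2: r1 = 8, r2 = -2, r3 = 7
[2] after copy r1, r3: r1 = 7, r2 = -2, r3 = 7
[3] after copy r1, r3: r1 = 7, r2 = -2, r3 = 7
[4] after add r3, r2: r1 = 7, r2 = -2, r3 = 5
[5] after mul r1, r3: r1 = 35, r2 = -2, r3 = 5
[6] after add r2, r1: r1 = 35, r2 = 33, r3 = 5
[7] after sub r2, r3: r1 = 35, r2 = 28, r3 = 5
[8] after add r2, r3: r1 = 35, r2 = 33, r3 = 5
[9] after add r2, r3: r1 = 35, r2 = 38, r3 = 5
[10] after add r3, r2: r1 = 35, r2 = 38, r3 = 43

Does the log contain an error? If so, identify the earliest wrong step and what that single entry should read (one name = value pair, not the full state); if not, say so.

step 1: r1 = 8 - -2 = 10 -> the recorded entry deviates here
The audit stops at step 1: the recorded entry is wrong and should be r1 = 10.

step 1, r1 = 10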